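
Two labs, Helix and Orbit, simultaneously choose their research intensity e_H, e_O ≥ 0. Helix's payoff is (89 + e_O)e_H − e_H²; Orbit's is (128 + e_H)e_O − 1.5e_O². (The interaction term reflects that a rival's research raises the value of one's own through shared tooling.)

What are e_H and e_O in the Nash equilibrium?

79, 69

Expanding Helix's payoff: 89e_H + e_Oe_H − e_H².
∂π/∂e_H = 89 + e_O − 2e_H = 0, so e_H = 44.5 + 0.5e_O.
Likewise for Orbit: e_O = 128/3 + (1/3)e_H.
Plugging e_O into Helix's best response: e_H = 44.5 + 0.5(128/3 + (1/3)e_H) ⇒ (5/6)e_H = 395/6, so e_H = 79.
Then e_O = 128/3 + (1/3)·79 = 69.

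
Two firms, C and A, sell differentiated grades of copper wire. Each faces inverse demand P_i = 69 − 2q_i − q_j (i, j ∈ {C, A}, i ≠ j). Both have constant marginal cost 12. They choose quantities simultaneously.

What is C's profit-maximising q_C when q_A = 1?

Firm C's profit: π = q_C(69 − 2q_C − q_A) − 12q_C.
∂π/∂q_C = 57 − 4q_C − q_A = 0 ⇒ q_C = 14.25 − 0.25q_A.
At q_A = 1: q_C = 14.25 − 0.25·1 = 14.

14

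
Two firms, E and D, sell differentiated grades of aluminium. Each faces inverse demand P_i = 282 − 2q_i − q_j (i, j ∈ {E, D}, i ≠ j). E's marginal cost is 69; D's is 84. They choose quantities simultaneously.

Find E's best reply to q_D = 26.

Firm E's profit: π = q_E(282 − 2q_E − q_D) − 69q_E.
∂π/∂q_E = 213 − 4q_E − q_D = 0 ⇒ q_E = 53.25 − 0.25q_D.
At q_D = 26: q_E = 53.25 − 0.25·26 = 46.75.

46.75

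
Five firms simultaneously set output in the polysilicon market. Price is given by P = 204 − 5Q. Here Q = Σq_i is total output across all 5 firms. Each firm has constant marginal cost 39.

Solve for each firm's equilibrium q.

5.5

A representative firm's profit is π_i = q_i(204 − 5Q) − 39q_i, with Q = q_i + Σ_{j≠i} q_j.
First-order condition: 165 − 10q_i − 5Σ_{j≠i} q_j = 0.
In a symmetric equilibrium every firm chooses the same q, so Σ_{j≠i} q_j = 4q. The condition becomes 165 − 30q = 0, giving q = 165/30 = 5.5.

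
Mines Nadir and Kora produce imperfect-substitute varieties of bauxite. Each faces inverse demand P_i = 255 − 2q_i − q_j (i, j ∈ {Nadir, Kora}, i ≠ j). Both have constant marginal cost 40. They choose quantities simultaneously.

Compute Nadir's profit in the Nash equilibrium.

Mine Nadir's profit: π = q_{Nadir}(255 − 2q_{Nadir} − q_{Kora}) − 40q_{Nadir}.
∂π/∂q_{Nadir} = 215 − 4q_{Nadir} − q_{Kora} = 0 ⇒ q_{Nadir} = 53.75 − 0.25q_{Kora}.
Setting q_{Nadir} = q_{Kora} in the reaction function: q_{Nadir} = 53.75 − 0.25q_{Nadir}, so q_{Nadir} = 53.75 / 1.25 = 43.
P_{Nadir} = 255 − 2·43 − 43 = 126.
Profit = (126 − 40)·43 = 3698.

3698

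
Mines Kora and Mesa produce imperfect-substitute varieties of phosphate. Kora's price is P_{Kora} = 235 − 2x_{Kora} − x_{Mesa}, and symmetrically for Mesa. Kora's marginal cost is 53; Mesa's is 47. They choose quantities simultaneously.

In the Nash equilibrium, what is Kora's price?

Mine Kora's profit: π = x_{Kora}(235 − 2x_{Kora} − x_{Mesa}) − 53x_{Kora}.
∂π/∂x_{Kora} = 182 − 4x_{Kora} − x_{Mesa} = 0 ⇒ x_{Kora} = 45.5 − 0.25x_{Mesa}.
Similarly x_{Mesa} = 47 − 0.25x_{Kora}.
Substituting the second reaction function into the first: x_{Kora} = 45.5 − 0.25(47 − 0.25x_{Kora}), which gives 0.9375x_{Kora} = 33.75 ⇒ x_{Kora} = 36.
Then x_{Mesa} = 47 − 0.25·36 = 38.
P_{Kora} = 235 − 2·36 − 38 = 125.

125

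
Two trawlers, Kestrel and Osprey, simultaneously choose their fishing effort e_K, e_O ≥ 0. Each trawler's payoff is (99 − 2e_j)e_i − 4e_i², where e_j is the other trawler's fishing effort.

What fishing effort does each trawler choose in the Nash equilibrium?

9.9

Kestrel's payoff is (99 − 2e_O)e_K − 4e_K².
∂π/∂e_K = 99 − 2e_O − 8e_K = 0, so e_K = 12.375 − 0.25e_O.
The game is symmetric, so in equilibrium e_O = e_K: the reaction function gives 1.25e_K = 12.375, hence e_K = 9.9.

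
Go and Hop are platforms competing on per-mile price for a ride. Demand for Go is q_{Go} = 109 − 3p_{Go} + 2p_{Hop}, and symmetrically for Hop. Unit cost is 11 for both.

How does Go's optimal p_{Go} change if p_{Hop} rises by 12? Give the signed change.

4

Go's profit: π = (p_{Go} − 11)(109 − 3p_{Go} + 2p_{Hop}).
∂π/∂p_{Go} = 142 − 6p_{Go} + 2p_{Hop} = 0 ⇒ p_{Go} = 71/3 + (1/3)p_{Hop}.
The reaction-function slope is 1/3, so a 12-unit rise in p_{Hop} moves p_{Go} by 1/3 × 12 = 4. Go's best response rises — the actions are strategic complements.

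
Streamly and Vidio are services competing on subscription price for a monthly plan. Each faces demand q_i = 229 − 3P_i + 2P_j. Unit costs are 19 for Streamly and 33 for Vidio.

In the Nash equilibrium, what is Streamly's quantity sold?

165.375

Streamly's profit: π = (P_{Streamly} − 19)(229 − 3P_{Streamly} + 2P_{Vidio}).
∂π/∂P_{Streamly} = 286 − 6P_{Streamly} + 2P_{Vidio} = 0 ⇒ P_{Streamly} = 143/3 + (1/3)P_{Vidio}.
Similarly P_{Vidio} = 164/3 + (1/3)P_{Streamly}.
Plugging P_{Vidio} into Streamly's best response: P_{Streamly} = 143/3 + (1/3)(164/3 + (1/3)P_{Streamly}) ⇒ (8/9)P_{Streamly} = 593/9, so P_{Streamly} = 74.125.
Then P_{Vidio} = 164/3 + (1/3)·74.125 = 79.375.
q_{Streamly} = 229 − 3·74.125 + 2·79.375 = 165.375.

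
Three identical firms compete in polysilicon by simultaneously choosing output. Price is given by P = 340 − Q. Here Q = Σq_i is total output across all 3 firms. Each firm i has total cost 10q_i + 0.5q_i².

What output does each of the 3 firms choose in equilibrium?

66

A representative firm's profit is π_i = q_i(340 − Q) − 10q_i − 0.5q_i², with Q = q_i + Σ_{j≠i} q_j.
First-order condition: 330 − 3q_i − Σ_{j≠i} q_j = 0.
Imposing symmetry (q_j = q for all j) turns Σ_{j≠i} q_j into 2q, so 330 = 5q and q = 66.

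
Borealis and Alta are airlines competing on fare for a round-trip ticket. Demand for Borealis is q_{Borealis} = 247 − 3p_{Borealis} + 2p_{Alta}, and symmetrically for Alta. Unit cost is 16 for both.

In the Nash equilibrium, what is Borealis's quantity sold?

Borealis's profit: π = (p_{Borealis} − 16)(247 − 3p_{Borealis} + 2p_{Alta}).
∂π/∂p_{Borealis} = 295 − 6p_{Borealis} + 2p_{Alta} = 0 ⇒ p_{Borealis} = 295/6 + (1/3)p_{Alta}.
The game is symmetric, so in equilibrium p_{Alta} = p_{Borealis}: the reaction function gives (2/3)p_{Borealis} = 295/6, hence p_{Borealis} = 73.75.
q_{Borealis} = 247 − 3·73.75 + 2·73.75 = 173.25.

173.25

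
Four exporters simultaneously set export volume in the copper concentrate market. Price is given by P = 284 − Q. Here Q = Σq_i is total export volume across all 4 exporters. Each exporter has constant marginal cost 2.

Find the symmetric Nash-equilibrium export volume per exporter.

A representative exporter's profit is π_i = q_i(284 − Q) − 2q_i, with Q = q_i + Σ_{j≠i} q_j.
First-order condition: 282 − 2q_i − Σ_{j≠i} q_j = 0.
With identical exporters, set every q_j = q: then 282 − 2q − 3q = 0, i.e. q = 282/5 = 56.4.

56.4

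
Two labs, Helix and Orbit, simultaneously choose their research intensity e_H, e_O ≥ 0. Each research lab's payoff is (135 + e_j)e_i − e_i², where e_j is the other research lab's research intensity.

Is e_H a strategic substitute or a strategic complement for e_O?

strategic complements

Helix's payoff is (135 + e_O)e_H − e_H².
∂π/∂e_H = 135 + e_O − 2e_H = 0, so e_H = 67.5 + 0.5e_O.
The best-response slope de_H/de_O = 0.5 > 0: the reaction function is upward-sloping, so the choices are strategic complements.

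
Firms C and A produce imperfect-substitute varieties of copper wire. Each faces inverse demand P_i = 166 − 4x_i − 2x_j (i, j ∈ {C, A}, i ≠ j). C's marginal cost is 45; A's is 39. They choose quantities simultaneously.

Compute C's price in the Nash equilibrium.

Firm C's profit: π = x_C(166 − 4x_C − 2x_A) − 45x_C.
∂π/∂x_C = 121 − 8x_C − 2x_A = 0 ⇒ x_C = 15.125 − 0.25x_A.
Similarly x_A = 15.875 − 0.25x_C.
Plugging x_A into C's best response: x_C = 15.125 − 0.25(15.875 − 0.25x_C) ⇒ 0.9375x_C = 357/32, so x_C = 11.9.
Then x_A = 15.875 − 0.25·11.9 = 12.9.
P_C = 166 − 4·11.9 − 2·12.9 = 92.6.

92.6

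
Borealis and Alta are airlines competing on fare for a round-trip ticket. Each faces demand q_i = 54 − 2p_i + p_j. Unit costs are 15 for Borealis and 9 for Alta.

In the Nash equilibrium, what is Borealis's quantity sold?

Borealis's profit: π = (p_{Borealis} − 15)(54 − 2p_{Borealis} + p_{Alta}).
∂π/∂p_{Borealis} = 84 − 4p_{Borealis} + p_{Alta} = 0 ⇒ p_{Borealis} = 21 + 0.25p_{Alta}.
Similarly p_{Alta} = 18 + 0.25p_{Borealis}.
Plugging p_{Alta} into Borealis's best response: p_{Borealis} = 21 + 0.25(18 + 0.25p_{Borealis}) ⇒ 0.9375p_{Borealis} = 25.5, so p_{Borealis} = 27.2.
Then p_{Alta} = 18 + 0.25·27.2 = 24.8.
q_{Borealis} = 54 − 2·27.2 + 24.8 = 24.4.

24.4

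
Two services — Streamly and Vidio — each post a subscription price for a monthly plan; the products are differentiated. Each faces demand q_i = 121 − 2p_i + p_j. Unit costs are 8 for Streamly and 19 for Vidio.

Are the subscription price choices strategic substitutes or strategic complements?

strategic complements

Streamly's profit: π = (p_{Streamly} − 8)(121 − 2p_{Streamly} + p_{Vidio}).
∂π/∂p_{Streamly} = 137 − 4p_{Streamly} + p_{Vidio} = 0 ⇒ p_{Streamly} = 34.25 + 0.25p_{Vidio}.
The best-response slope dp_{Streamly}/dp_{Vidio} = 0.25 > 0: the reaction function is upward-sloping, so the choices are strategic complements.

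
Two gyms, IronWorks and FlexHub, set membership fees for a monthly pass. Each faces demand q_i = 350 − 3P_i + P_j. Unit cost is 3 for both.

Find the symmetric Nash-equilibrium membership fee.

IronWorks's profit: π = (P_{IronWorks} − 3)(350 − 3P_{IronWorks} + P_{FlexHub}).
∂π/∂P_{IronWorks} = 359 − 6P_{IronWorks} + P_{FlexHub} = 0 ⇒ P_{IronWorks} = 359/6 + (1/6)P_{FlexHub}.
By symmetry P_{FlexHub} = P_{IronWorks}; substituting into the reaction function, (5/6)P_{IronWorks} = 359/6 and P_{IronWorks} = 71.8.

71.8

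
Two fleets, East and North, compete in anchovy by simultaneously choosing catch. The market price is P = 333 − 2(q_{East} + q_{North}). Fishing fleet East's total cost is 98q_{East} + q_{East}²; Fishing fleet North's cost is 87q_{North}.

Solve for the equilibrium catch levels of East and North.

22.4, 50.3

Fishing fleet East's profit: π = q_{East}(333 − 2(q_{East} + q_{North})) − 98q_{East} − q_{East}².
∂π/∂q_{East} = 235 − 6q_{East} − 2q_{North} = 0, so q_{East} = 235/6 − (1/3)q_{North}.
For North: ∂π/∂q_{North} = 246 − 4q_{North} − 2q_{East} = 0 ⇒ q_{North} = 61.5 − 0.5q_{East}.
Plugging q_{North} into East's best response: q_{East} = 235/6 − (1/3)(61.5 − 0.5q_{East}) ⇒ (5/6)q_{East} = 56/3, so q_{East} = 22.4.
Then q_{North} = 61.5 − 0.5·22.4 = 50.3.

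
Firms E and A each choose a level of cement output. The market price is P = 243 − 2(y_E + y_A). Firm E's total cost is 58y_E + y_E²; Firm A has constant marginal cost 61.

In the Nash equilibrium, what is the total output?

54.9

Firm E's profit: π = y_E(243 − 2(y_E + y_A)) − 58y_E − y_E².
∂π/∂y_E = 185 − 6y_E − 2y_A = 0, so y_E = 185/6 − (1/3)y_A.
For A: ∂π/∂y_A = 182 − 4y_A − 2y_E = 0 ⇒ y_A = 45.5 − 0.5y_E.
Solving the two reaction functions simultaneously: (1 − (−1/3)(−0.5))y_E = 185/6 − (1/3)·45.5, so (5/6)y_E = 47/3 and y_E = 18.8.
Then y_A = 45.5 − 0.5·18.8 = 36.1.
Total output: 18.8 + 36.1 = 54.9.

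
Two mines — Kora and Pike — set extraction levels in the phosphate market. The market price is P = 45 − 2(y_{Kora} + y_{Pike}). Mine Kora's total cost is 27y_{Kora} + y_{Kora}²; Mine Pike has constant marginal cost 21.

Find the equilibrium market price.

Mine Kora's profit: π = y_{Kora}(45 − 2(y_{Kora} + y_{Pike})) − 27y_{Kora} − y_{Kora}².
∂π/∂y_{Kora} = 18 − 6y_{Kora} − 2y_{Pike} = 0, so y_{Kora} = 3 − (1/3)y_{Pike}.
For Pike: ∂π/∂y_{Pike} = 24 − 4y_{Pike} − 2y_{Kora} = 0 ⇒ y_{Pike} = 6 − 0.5y_{Kora}.
Solving the two reaction functions simultaneously: (1 − (−1/3)(−0.5))y_{Kora} = 3 − (1/3)·6, so (5/6)y_{Kora} = 1 and y_{Kora} = 1.2.
Then y_{Pike} = 6 − 0.5·1.2 = 5.4.
Equilibrium price: P = 45 − 2·6.6 = 31.8.

31.8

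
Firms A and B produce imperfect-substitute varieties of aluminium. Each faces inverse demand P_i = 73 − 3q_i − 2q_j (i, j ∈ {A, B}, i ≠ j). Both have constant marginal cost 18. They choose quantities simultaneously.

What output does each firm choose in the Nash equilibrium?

6.875

Firm A's profit: π = q_A(73 − 3q_A − 2q_B) − 18q_A.
∂π/∂q_A = 55 − 6q_A − 2q_B = 0 ⇒ q_A = 55/6 − (1/3)q_B.
The game is symmetric, so in equilibrium q_B = q_A: the reaction function gives (4/3)q_A = 55/6, hence q_A = 6.875.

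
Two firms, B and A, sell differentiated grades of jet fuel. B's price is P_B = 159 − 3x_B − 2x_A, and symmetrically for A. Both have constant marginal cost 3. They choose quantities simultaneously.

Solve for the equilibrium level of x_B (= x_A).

Firm B's profit: π = x_B(159 − 3x_B − 2x_A) − 3x_B.
∂π/∂x_B = 156 − 6x_B − 2x_A = 0 ⇒ x_B = 26 − (1/3)x_A.
The game is symmetric, so in equilibrium x_A = x_B: the reaction function gives (4/3)x_B = 26, hence x_B = 19.5.

19.5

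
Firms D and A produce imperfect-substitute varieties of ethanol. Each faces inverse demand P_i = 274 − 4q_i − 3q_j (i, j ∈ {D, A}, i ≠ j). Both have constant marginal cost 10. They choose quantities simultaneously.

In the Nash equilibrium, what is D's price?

106

Firm D's profit: π = q_D(274 − 4q_D − 3q_A) − 10q_D.
∂π/∂q_D = 264 − 8q_D − 3q_A = 0 ⇒ q_D = 33 − 0.375q_A.
By symmetry q_A = q_D; substituting into the reaction function, 1.375q_D = 33 and q_D = 24.
P_D = 274 − 4·24 − 3·24 = 106.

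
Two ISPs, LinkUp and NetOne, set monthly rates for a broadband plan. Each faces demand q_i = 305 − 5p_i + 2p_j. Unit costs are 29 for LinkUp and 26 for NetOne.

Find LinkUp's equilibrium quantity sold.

LinkUp's profit: π = (p_{LinkUp} − 29)(305 − 5p_{LinkUp} + 2p_{NetOne}).
∂π/∂p_{LinkUp} = 450 − 10p_{LinkUp} + 2p_{NetOne} = 0 ⇒ p_{LinkUp} = 45 + 0.2p_{NetOne}.
Similarly p_{NetOne} = 43.5 + 0.2p_{LinkUp}.
Substituting the second reaction function into the first: p_{LinkUp} = 45 + 0.2(43.5 + 0.2p_{LinkUp}), which gives 0.96p_{LinkUp} = 53.7 ⇒ p_{LinkUp} = 55.9375.
Then p_{NetOne} = 43.5 + 0.2·55.9375 = 54.6875.
q_{LinkUp} = 305 − 5·55.9375 + 2·54.6875 = 134.6875.

134.6875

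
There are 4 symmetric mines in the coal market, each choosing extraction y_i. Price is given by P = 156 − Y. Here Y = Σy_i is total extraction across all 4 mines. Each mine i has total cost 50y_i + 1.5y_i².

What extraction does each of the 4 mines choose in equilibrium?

13.25

A representative mine's profit is π_i = y_i(156 − Y) − 50y_i − 1.5y_i², with Y = y_i + Σ_{j≠i} y_j.
First-order condition: 106 − 5y_i − Σ_{j≠i} y_j = 0.
Imposing symmetry (y_j = y for all j) turns Σ_{j≠i} y_j into 3y, so 106 = 8y and y = 13.25.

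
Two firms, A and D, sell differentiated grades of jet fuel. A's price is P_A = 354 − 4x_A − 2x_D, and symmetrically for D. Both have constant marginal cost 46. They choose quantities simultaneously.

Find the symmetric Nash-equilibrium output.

Firm A's profit: π = x_A(354 − 4x_A − 2x_D) − 46x_A.
∂π/∂x_A = 308 − 8x_A − 2x_D = 0 ⇒ x_A = 38.5 − 0.25x_D.
By symmetry x_D = x_A; substituting into the reaction function, 1.25x_A = 38.5 and x_A = 30.8.

30.8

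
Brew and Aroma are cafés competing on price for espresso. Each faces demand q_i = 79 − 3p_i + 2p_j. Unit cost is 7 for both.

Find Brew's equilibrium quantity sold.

Brew's profit: π = (p_{Brew} − 7)(79 − 3p_{Brew} + 2p_{Aroma}).
∂π/∂p_{Brew} = 100 − 6p_{Brew} + 2p_{Aroma} = 0 ⇒ p_{Brew} = 50/3 + (1/3)p_{Aroma}.
Setting p_{Brew} = p_{Aroma} in the reaction function: p_{Brew} = 50/3 + (1/3)p_{Brew}, so p_{Brew} = (50/3) / (2/3) = 25.
q_{Brew} = 79 − 3·25 + 2·25 = 54.

54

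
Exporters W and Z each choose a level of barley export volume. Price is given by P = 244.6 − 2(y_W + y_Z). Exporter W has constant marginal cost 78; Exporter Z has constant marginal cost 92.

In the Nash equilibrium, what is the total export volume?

53.2

Exporter W's profit: π = y_W(244.6 − 2(y_W + y_Z)) − 78y_W.
∂π/∂y_W = 166.6 − 4y_W − 2y_Z = 0, so y_W = 41.65 − 0.5y_Z.
By the same steps for Z: y_Z = 38.15 − 0.5y_W.
Substituting the second reaction function into the first: y_W = 41.65 − 0.5(38.15 − 0.5y_W), which gives 0.75y_W = 22.575 ⇒ y_W = 30.1.
Then y_Z = 38.15 − 0.5·30.1 = 23.1.
Total export volume: 30.1 + 23.1 = 53.2.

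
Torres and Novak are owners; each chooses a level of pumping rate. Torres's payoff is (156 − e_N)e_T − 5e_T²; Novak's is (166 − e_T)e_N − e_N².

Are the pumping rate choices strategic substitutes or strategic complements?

Expanding Torres's payoff: 156e_T − e_Ne_T − 5e_T².
∂π/∂e_T = 156 − e_N − 10e_T = 0, so e_T = 15.6 − 0.1e_N.
The best-response slope de_T/de_N = −0.1 < 0: the reaction function is downward-sloping, so the choices are strategic substitutes.

strategic substitutes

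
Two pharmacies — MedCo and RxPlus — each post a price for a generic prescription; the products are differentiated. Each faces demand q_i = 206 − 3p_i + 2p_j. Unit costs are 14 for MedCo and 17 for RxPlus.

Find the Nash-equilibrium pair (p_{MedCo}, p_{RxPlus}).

62.5625, 63.6875

MedCo's profit: π = (p_{MedCo} − 14)(206 − 3p_{MedCo} + 2p_{RxPlus}).
∂π/∂p_{MedCo} = 248 − 6p_{MedCo} + 2p_{RxPlus} = 0 ⇒ p_{MedCo} = 124/3 + (1/3)p_{RxPlus}.
Similarly p_{RxPlus} = 257/6 + (1/3)p_{MedCo}.
Substituting the second reaction function into the first: p_{MedCo} = 124/3 + (1/3)(257/6 + (1/3)p_{MedCo}), which gives (8/9)p_{MedCo} = 1001/18 ⇒ p_{MedCo} = 62.5625.
Then p_{RxPlus} = 257/6 + (1/3)·62.5625 = 63.6875.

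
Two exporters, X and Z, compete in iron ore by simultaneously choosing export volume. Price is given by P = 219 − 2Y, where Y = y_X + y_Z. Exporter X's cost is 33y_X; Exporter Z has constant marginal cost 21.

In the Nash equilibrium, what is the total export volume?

64

Exporter X's profit: π = y_X(219 − 2(y_X + y_Z)) − 33y_X.
∂π/∂y_X = 186 − 4y_X − 2y_Z = 0, so y_X = 46.5 − 0.5y_Z.
By the same steps for Z: y_Z = 49.5 − 0.5y_X.
Solving the two reaction functions simultaneously: (1 − (−0.5)(−0.5))y_X = 46.5 − 0.5·49.5, so 0.75y_X = 21.75 and y_X = 29.
Then y_Z = 49.5 − 0.5·29 = 35.
Total export volume: 29 + 35 = 64.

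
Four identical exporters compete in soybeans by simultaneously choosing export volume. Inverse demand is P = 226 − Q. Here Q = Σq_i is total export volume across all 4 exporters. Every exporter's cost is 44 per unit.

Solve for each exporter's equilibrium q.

36.4

A representative exporter's profit is π_i = q_i(226 − Q) − 44q_i, with Q = q_i + Σ_{j≠i} q_j.
First-order condition: 182 − 2q_i − Σ_{j≠i} q_j = 0.
Imposing symmetry (q_j = q for all j) turns Σ_{j≠i} q_j into 3q, so 182 = 5q and q = 36.4.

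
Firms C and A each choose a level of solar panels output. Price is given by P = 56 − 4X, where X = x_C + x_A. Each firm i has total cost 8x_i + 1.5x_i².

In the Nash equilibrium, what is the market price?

30.4

Firm C's profit: π = x_C(56 − 4(x_C + x_A)) − 8x_C − 1.5x_C².
∂π/∂x_C = 48 − 11x_C − 4x_A = 0, so x_C = 48/11 − (4/11)x_A.
By symmetry x_A = x_C; substituting into the reaction function, (15/11)x_C = 48/11 and x_C = 3.2.
Equilibrium price: P = 56 − 4·6.4 = 30.4.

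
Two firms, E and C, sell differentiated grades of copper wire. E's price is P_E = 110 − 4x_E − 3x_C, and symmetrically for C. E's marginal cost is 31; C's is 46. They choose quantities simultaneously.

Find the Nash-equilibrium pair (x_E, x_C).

Firm E's profit: π = x_E(110 − 4x_E − 3x_C) − 31x_E.
∂π/∂x_E = 79 − 8x_E − 3x_C = 0 ⇒ x_E = 9.875 − 0.375x_C.
Similarly x_C = 8 − 0.375x_E.
Solving the two reaction functions simultaneously: (1 − (−0.375)(−0.375))x_E = 9.875 − 0.375·8, so (55/64)x_E = 6.875 and x_E = 8.
Then x_C = 8 − 0.375·8 = 5.

8, 5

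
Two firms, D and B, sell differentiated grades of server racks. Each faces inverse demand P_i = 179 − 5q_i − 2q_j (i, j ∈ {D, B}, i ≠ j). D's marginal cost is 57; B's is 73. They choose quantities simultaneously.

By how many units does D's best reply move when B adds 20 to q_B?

-4

Firm D's profit: π = q_D(179 − 5q_D − 2q_B) − 57q_D.
∂π/∂q_D = 122 − 10q_D − 2q_B = 0 ⇒ q_D = 12.2 − 0.2q_B.
The reaction-function slope is −0.2, so a 20-unit rise in q_B moves q_D by −0.2 × 20 = −4. D's best response falls — the actions are strategic substitutes.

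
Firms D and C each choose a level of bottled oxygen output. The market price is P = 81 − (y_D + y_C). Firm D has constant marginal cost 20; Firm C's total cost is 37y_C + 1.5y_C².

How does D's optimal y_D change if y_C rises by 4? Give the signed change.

-2

Firm D's profit: π = y_D(81 − (y_D + y_C)) − 20y_D.
∂π/∂y_D = 61 − 2y_D − y_C = 0, so y_D = 30.5 − 0.5y_C.
The reaction-function slope is −0.5, so a 4-unit rise in y_C moves y_D by −0.5 × 4 = −2. D's best response falls — the actions are strategic substitutes.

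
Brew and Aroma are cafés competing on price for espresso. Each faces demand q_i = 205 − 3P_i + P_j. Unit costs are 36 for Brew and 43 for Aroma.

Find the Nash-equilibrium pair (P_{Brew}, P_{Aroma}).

Brew's profit: π = (P_{Brew} − 36)(205 − 3P_{Brew} + P_{Aroma}).
∂π/∂P_{Brew} = 313 − 6P_{Brew} + P_{Aroma} = 0 ⇒ P_{Brew} = 313/6 + (1/6)P_{Aroma}.
Similarly P_{Aroma} = 167/3 + (1/6)P_{Brew}.
Substituting the second reaction function into the first: P_{Brew} = 313/6 + (1/6)(167/3 + (1/6)P_{Brew}), which gives (35/36)P_{Brew} = 553/9 ⇒ P_{Brew} = 63.2.
Then P_{Aroma} = 167/3 + (1/6)·63.2 = 66.2.

63.2, 66.2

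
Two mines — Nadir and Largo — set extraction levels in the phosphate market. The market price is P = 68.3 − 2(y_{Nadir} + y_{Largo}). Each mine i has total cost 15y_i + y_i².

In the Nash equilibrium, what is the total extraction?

13.325

Mine Nadir's profit: π = y_{Nadir}(68.3 − 2(y_{Nadir} + y_{Largo})) − 15y_{Nadir} − y_{Nadir}².
∂π/∂y_{Nadir} = 53.3 − 6y_{Nadir} − 2y_{Largo} = 0, so y_{Nadir} = 533/60 − (1/3)y_{Largo}.
The game is symmetric, so in equilibrium y_{Largo} = y_{Nadir}: the reaction function gives (4/3)y_{Nadir} = 533/60, hence y_{Nadir} = 6.6625.
Total extraction: 6.6625 + 6.6625 = 13.325.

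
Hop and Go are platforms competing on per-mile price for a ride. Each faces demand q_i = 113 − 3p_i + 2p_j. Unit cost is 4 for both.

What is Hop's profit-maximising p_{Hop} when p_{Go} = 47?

36.5

Hop's profit: π = (p_{Hop} − 4)(113 − 3p_{Hop} + 2p_{Go}).
∂π/∂p_{Hop} = 125 − 6p_{Hop} + 2p_{Go} = 0 ⇒ p_{Hop} = 125/6 + (1/3)p_{Go}.
At p_{Go} = 47: p_{Hop} = 125/6 + (1/3)·47 = 36.5.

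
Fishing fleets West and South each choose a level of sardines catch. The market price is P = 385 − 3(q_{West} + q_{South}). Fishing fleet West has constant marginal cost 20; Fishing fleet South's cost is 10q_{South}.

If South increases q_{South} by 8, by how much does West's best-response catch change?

Fishing fleet West's profit: π = q_{West}(385 − 3(q_{West} + q_{South})) − 20q_{West}.
∂π/∂q_{West} = 365 − 6q_{West} − 3q_{South} = 0, so q_{West} = 365/6 − 0.5q_{South}.
The reaction-function slope is −0.5, so an 8-unit rise in q_{South} moves q_{West} by −0.5 × 8 = −4. West's best response falls — the actions are strategic substitutes.

-4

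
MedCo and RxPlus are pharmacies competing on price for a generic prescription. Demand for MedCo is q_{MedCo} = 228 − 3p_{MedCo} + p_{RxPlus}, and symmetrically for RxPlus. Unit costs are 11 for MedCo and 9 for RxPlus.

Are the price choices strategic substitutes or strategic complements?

MedCo's profit: π = (p_{MedCo} − 11)(228 − 3p_{MedCo} + p_{RxPlus}).
∂π/∂p_{MedCo} = 261 − 6p_{MedCo} + p_{RxPlus} = 0 ⇒ p_{MedCo} = 43.5 + (1/6)p_{RxPlus}.
The best-response slope dp_{MedCo}/dp_{RxPlus} = 1/6 > 0: the reaction function is upward-sloping, so the choices are strategic complements.

strategic complements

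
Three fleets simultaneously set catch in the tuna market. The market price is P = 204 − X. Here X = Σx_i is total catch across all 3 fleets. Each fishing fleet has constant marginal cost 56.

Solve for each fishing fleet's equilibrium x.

A representative fishing fleet's profit is π_i = x_i(204 − X) − 56x_i, with X = x_i + Σ_{j≠i} x_j.
First-order condition: 148 − 2x_i − Σ_{j≠i} x_j = 0.
With identical fishing fleets, set every x_j = x: then 148 − 2x − 2x = 0, i.e. x = 148/4 = 37.

37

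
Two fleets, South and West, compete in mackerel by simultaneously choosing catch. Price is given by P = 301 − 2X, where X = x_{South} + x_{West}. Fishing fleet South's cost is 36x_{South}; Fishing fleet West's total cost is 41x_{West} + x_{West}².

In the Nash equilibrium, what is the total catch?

Fishing fleet South's profit: π = x_{South}(301 − 2(x_{South} + x_{West})) − 36x_{South}.
∂π/∂x_{South} = 265 − 4x_{South} − 2x_{West} = 0, so x_{South} = 66.25 − 0.5x_{West}.
For West: ∂π/∂x_{West} = 260 − 6x_{West} − 2x_{South} = 0 ⇒ x_{West} = 130/3 − (1/3)x_{South}.
Solving the two reaction functions simultaneously: (1 − (−0.5)(−1/3))x_{South} = 66.25 − 0.5·(130/3), so (5/6)x_{South} = 535/12 and x_{South} = 53.5.
Then x_{West} = 130/3 − (1/3)·53.5 = 25.5.
Total catch: 53.5 + 25.5 = 79.

79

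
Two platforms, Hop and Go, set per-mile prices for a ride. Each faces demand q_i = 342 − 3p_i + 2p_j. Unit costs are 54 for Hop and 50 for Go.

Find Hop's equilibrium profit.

Hop's profit: π = (p_{Hop} − 54)(342 − 3p_{Hop} + 2p_{Go}).
∂π/∂p_{Hop} = 504 − 6p_{Hop} + 2p_{Go} = 0 ⇒ p_{Hop} = 84 + (1/3)p_{Go}.
Similarly p_{Go} = 82 + (1/3)p_{Hop}.
Plugging p_{Go} into Hop's best response: p_{Hop} = 84 + (1/3)(82 + (1/3)p_{Hop}) ⇒ (8/9)p_{Hop} = 334/3, so p_{Hop} = 125.25.
Then p_{Go} = 82 + (1/3)·125.25 = 123.75.
q_{Hop} = 342 − 3·125.25 + 2·123.75 = 213.75.
Profit = (125.25 − 54)·213.75 = 15229.6875.

15229.6875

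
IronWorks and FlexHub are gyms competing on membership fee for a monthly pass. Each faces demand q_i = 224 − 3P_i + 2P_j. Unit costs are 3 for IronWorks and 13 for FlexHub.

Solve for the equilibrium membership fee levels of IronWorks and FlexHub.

IronWorks's profit: π = (P_{IronWorks} − 3)(224 − 3P_{IronWorks} + 2P_{FlexHub}).
∂π/∂P_{IronWorks} = 233 − 6P_{IronWorks} + 2P_{FlexHub} = 0 ⇒ P_{IronWorks} = 233/6 + (1/3)P_{FlexHub}.
Similarly P_{FlexHub} = 263/6 + (1/3)P_{IronWorks}.
Solving the two reaction functions simultaneously: (1 − (1/3)(1/3))P_{IronWorks} = 233/6 + (1/3)·(263/6), so (8/9)P_{IronWorks} = 481/9 and P_{IronWorks} = 60.125.
Then P_{FlexHub} = 263/6 + (1/3)·60.125 = 63.875.

60.125, 63.875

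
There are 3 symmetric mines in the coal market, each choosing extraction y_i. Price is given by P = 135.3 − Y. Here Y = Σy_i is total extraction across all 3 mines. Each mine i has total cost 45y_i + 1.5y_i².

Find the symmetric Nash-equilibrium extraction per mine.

A representative mine's profit is π_i = y_i(135.3 − Y) − 45y_i − 1.5y_i², with Y = y_i + Σ_{j≠i} y_j.
First-order condition: 90.3 − 5y_i − Σ_{j≠i} y_j = 0.
Imposing symmetry (y_j = y for all j) turns Σ_{j≠i} y_j into 2y, so 90.3 = 7y and y = 12.9.

12.9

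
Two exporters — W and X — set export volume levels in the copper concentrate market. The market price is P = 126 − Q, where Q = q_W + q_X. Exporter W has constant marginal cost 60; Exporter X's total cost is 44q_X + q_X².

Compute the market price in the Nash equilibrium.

86

Exporter W's profit: π = q_W(126 − (q_W + q_X)) − 60q_W.
∂π/∂q_W = 66 − 2q_W − q_X = 0, so q_W = 33 − 0.5q_X.
For X: ∂π/∂q_X = 82 − 4q_X − q_W = 0 ⇒ q_X = 20.5 − 0.25q_W.
Plugging q_X into W's best response: q_W = 33 − 0.5(20.5 − 0.25q_W) ⇒ 0.875q_W = 22.75, so q_W = 26.
Then q_X = 20.5 − 0.25·26 = 14.
Equilibrium price: P = 126 − 40 = 86.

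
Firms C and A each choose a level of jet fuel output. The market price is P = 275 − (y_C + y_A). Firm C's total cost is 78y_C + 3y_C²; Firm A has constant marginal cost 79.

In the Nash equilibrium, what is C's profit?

696.96

Firm C's profit: π = y_C(275 − (y_C + y_A)) − 78y_C − 3y_C².
∂π/∂y_C = 197 − 8y_C − y_A = 0, so y_C = 24.625 − 0.125y_A.
For A: ∂π/∂y_A = 196 − 2y_A − y_C = 0 ⇒ y_A = 98 − 0.5y_C.
Substituting the second reaction function into the first: y_C = 24.625 − 0.125(98 − 0.5y_C), which gives 0.9375y_C = 12.375 ⇒ y_C = 13.2.
Then y_A = 98 − 0.5·13.2 = 91.4.
Price P = 275 − 104.6 = 170.4.
C's profit: (170.4 − 78)·13.2 − 3(13.2)² = 696.96.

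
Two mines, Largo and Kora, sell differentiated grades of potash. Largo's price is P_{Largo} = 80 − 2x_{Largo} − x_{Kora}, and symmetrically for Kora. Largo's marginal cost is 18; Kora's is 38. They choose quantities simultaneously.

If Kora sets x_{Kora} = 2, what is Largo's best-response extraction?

Mine Largo's profit: π = x_{Largo}(80 − 2x_{Largo} − x_{Kora}) − 18x_{Largo}.
∂π/∂x_{Largo} = 62 − 4x_{Largo} − x_{Kora} = 0 ⇒ x_{Largo} = 15.5 − 0.25x_{Kora}.
At x_{Kora} = 2: x_{Largo} = 15.5 − 0.25·2 = 15.

15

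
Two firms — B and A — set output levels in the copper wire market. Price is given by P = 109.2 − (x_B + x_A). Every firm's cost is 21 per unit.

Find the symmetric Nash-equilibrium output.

29.4

Firm B's profit: π = x_B(109.2 − (x_B + x_A)) − 21x_B.
∂π/∂x_B = 88.2 − 2x_B − x_A = 0, so x_B = 44.1 − 0.5x_A.
By symmetry x_A = x_B; substituting into the reaction function, 1.5x_B = 44.1 and x_B = 29.4.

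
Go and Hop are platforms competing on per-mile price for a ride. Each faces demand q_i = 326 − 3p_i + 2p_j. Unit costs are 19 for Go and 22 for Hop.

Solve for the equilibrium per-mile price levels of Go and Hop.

96.3125, 97.4375

Go's profit: π = (p_{Go} − 19)(326 − 3p_{Go} + 2p_{Hop}).
∂π/∂p_{Go} = 383 − 6p_{Go} + 2p_{Hop} = 0 ⇒ p_{Go} = 383/6 + (1/3)p_{Hop}.
Similarly p_{Hop} = 196/3 + (1/3)p_{Go}.
Solving the two reaction functions simultaneously: (1 − (1/3)(1/3))p_{Go} = 383/6 + (1/3)·(196/3), so (8/9)p_{Go} = 1541/18 and p_{Go} = 96.3125.
Then p_{Hop} = 196/3 + (1/3)·96.3125 = 97.4375.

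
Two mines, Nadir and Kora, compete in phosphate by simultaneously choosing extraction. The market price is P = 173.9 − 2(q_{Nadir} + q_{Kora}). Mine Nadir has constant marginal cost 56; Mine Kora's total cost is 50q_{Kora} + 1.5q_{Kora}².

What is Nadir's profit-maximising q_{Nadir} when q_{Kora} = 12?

23.475

Mine Nadir's profit: π = q_{Nadir}(173.9 − 2(q_{Nadir} + q_{Kora})) − 56q_{Nadir}.
∂π/∂q_{Nadir} = 117.9 − 4q_{Nadir} − 2q_{Kora} = 0, so q_{Nadir} = 29.475 − 0.5q_{Kora}.
At q_{Kora} = 12: q_{Nadir} = 29.475 − 0.5·12 = 23.475.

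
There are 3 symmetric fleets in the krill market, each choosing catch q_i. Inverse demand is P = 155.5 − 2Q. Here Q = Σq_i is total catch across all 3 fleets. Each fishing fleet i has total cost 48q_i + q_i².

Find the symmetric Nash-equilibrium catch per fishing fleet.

A representative fishing fleet's profit is π_i = q_i(155.5 − 2Q) − 48q_i − q_i², with Q = q_i + Σ_{j≠i} q_j.
First-order condition: 107.5 − 6q_i − 2Σ_{j≠i} q_j = 0.
In a symmetric equilibrium every fishing fleet chooses the same q, so Σ_{j≠i} q_j = 2q. The condition becomes 107.5 − 10q = 0, giving q = 107.5/10 = 10.75.

10.75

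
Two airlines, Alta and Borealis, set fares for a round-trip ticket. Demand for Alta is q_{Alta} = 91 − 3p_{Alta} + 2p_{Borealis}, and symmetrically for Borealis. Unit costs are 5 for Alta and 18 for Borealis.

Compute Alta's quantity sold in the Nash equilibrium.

71.8125

Alta's profit: π = (p_{Alta} − 5)(91 − 3p_{Alta} + 2p_{Borealis}).
∂π/∂p_{Alta} = 106 − 6p_{Alta} + 2p_{Borealis} = 0 ⇒ p_{Alta} = 53/3 + (1/3)p_{Borealis}.
Similarly p_{Borealis} = 145/6 + (1/3)p_{Alta}.
Solving the two reaction functions simultaneously: (1 − (1/3)(1/3))p_{Alta} = 53/3 + (1/3)·(145/6), so (8/9)p_{Alta} = 463/18 and p_{Alta} = 28.9375.
Then p_{Borealis} = 145/6 + (1/3)·28.9375 = 33.8125.
q_{Alta} = 91 − 3·28.9375 + 2·33.8125 = 71.8125.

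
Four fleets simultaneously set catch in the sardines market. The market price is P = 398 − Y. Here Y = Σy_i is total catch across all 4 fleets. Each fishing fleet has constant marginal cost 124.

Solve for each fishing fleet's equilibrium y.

A representative fishing fleet's profit is π_i = y_i(398 − Y) − 124y_i, with Y = y_i + Σ_{j≠i} y_j.
First-order condition: 274 − 2y_i − Σ_{j≠i} y_j = 0.
In a symmetric equilibrium every fishing fleet chooses the same y, so Σ_{j≠i} y_j = 3y. The condition becomes 274 − 5y = 0, giving y = 274/5 = 54.8.

54.8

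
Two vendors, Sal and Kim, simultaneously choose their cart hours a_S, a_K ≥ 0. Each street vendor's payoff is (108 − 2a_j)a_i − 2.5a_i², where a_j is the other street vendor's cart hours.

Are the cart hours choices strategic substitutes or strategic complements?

strategic substitutes

Sal's payoff is (108 − 2a_K)a_S − 2.5a_S².
∂π/∂a_S = 108 − 2a_K − 5a_S = 0, so a_S = 21.6 − 0.4a_K.
The best-response slope da_S/da_K = −0.4 < 0: the reaction function is downward-sloping, so the choices are strategic substitutes.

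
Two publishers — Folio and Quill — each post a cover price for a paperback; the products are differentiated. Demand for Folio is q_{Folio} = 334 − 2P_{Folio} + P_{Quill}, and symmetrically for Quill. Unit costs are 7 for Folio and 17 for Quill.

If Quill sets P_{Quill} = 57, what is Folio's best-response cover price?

101.25

Folio's profit: π = (P_{Folio} − 7)(334 − 2P_{Folio} + P_{Quill}).
∂π/∂P_{Folio} = 348 − 4P_{Folio} + P_{Quill} = 0 ⇒ P_{Folio} = 87 + 0.25P_{Quill}.
At P_{Quill} = 57: P_{Folio} = 87 + 0.25·57 = 101.25.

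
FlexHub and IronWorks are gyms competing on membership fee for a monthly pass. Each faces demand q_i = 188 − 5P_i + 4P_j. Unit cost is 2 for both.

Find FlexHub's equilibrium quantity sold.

155

FlexHub's profit: π = (P_{FlexHub} − 2)(188 − 5P_{FlexHub} + 4P_{IronWorks}).
∂π/∂P_{FlexHub} = 198 − 10P_{FlexHub} + 4P_{IronWorks} = 0 ⇒ P_{FlexHub} = 19.8 + 0.4P_{IronWorks}.
Setting P_{FlexHub} = P_{IronWorks} in the reaction function: P_{FlexHub} = 19.8 + 0.4P_{FlexHub}, so P_{FlexHub} = 19.8 / 0.6 = 33.
q_{FlexHub} = 188 − 5·33 + 4·33 = 155.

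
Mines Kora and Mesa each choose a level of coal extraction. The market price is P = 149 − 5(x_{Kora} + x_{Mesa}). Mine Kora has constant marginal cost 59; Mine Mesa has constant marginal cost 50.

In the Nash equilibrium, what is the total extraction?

Mine Kora's profit: π = x_{Kora}(149 − 5(x_{Kora} + x_{Mesa})) − 59x_{Kora}.
∂π/∂x_{Kora} = 90 − 10x_{Kora} − 5x_{Mesa} = 0, so x_{Kora} = 9 − 0.5x_{Mesa}.
By the same steps for Mesa: x_{Mesa} = 9.9 − 0.5x_{Kora}.
Plugging x_{Mesa} into Kora's best response: x_{Kora} = 9 − 0.5(9.9 − 0.5x_{Kora}) ⇒ 0.75x_{Kora} = 4.05, so x_{Kora} = 5.4.
Then x_{Mesa} = 9.9 − 0.5·5.4 = 7.2.
Total extraction: 5.4 + 7.2 = 12.6.

12.6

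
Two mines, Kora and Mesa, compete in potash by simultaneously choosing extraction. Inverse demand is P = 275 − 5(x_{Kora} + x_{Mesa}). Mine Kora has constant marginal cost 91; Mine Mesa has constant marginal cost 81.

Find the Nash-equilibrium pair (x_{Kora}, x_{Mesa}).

Mine Kora's profit: π = x_{Kora}(275 − 5(x_{Kora} + x_{Mesa})) − 91x_{Kora}.
∂π/∂x_{Kora} = 184 − 10x_{Kora} − 5x_{Mesa} = 0, so x_{Kora} = 18.4 − 0.5x_{Mesa}.
By the same steps for Mesa: x_{Mesa} = 19.4 − 0.5x_{Kora}.
Substituting the second reaction function into the first: x_{Kora} = 18.4 − 0.5(19.4 − 0.5x_{Kora}), which gives 0.75x_{Kora} = 8.7 ⇒ x_{Kora} = 11.6.
Then x_{Mesa} = 19.4 − 0.5·11.6 = 13.6.

11.6, 13.6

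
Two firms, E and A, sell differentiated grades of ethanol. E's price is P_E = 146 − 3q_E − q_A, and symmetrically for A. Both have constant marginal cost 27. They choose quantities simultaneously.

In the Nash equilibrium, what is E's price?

78

Firm E's profit: π = q_E(146 − 3q_E − q_A) − 27q_E.
∂π/∂q_E = 119 − 6q_E − q_A = 0 ⇒ q_E = 119/6 − (1/6)q_A.
By symmetry q_A = q_E; substituting into the reaction function, (7/6)q_E = 119/6 and q_E = 17.
P_E = 146 − 3·17 − 17 = 78.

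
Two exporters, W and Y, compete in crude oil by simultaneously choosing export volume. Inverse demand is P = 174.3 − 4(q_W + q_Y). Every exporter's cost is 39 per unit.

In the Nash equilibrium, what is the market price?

84.1

Exporter W's profit: π = q_W(174.3 − 4(q_W + q_Y)) − 39q_W.
∂π/∂q_W = 135.3 − 8q_W − 4q_Y = 0, so q_W = 16.9125 − 0.5q_Y.
Setting q_W = q_Y in the reaction function: q_W = 16.9125 − 0.5q_W, so q_W = 16.9125 / 1.5 = 11.275.
Equilibrium price: P = 174.3 − 4·22.55 = 84.1.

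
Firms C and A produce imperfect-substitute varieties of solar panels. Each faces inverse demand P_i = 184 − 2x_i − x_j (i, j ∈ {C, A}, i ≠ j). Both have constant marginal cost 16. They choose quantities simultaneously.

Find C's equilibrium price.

Firm C's profit: π = x_C(184 − 2x_C − x_A) − 16x_C.
∂π/∂x_C = 168 − 4x_C − x_A = 0 ⇒ x_C = 42 − 0.25x_A.
The game is symmetric, so in equilibrium x_A = x_C: the reaction function gives 1.25x_C = 42, hence x_C = 33.6.
P_C = 184 − 2·33.6 − 33.6 = 83.2.

83.2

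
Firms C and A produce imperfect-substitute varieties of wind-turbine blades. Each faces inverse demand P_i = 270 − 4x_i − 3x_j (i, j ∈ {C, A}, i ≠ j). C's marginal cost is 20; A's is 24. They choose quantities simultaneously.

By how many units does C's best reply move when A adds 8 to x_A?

-3

Firm C's profit: π = x_C(270 − 4x_C − 3x_A) − 20x_C.
∂π/∂x_C = 250 − 8x_C − 3x_A = 0 ⇒ x_C = 31.25 − 0.375x_A.
The reaction-function slope is −0.375, so an 8-unit rise in x_A moves x_C by −0.375 × 8 = −3. C's best response falls — the actions are strategic substitutes.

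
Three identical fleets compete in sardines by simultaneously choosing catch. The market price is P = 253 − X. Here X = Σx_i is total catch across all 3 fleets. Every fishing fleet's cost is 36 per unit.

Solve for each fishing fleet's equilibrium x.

54.25

A representative fishing fleet's profit is π_i = x_i(253 − X) − 36x_i, with X = x_i + Σ_{j≠i} x_j.
First-order condition: 217 − 2x_i − Σ_{j≠i} x_j = 0.
Imposing symmetry (x_j = x for all j) turns Σ_{j≠i} x_j into 2x, so 217 = 4x and x = 54.25.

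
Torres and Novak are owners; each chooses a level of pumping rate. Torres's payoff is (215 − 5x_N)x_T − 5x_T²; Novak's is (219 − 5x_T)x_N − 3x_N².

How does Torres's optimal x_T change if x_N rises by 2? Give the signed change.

Expanding Torres's payoff: 215x_T − 5x_Nx_T − 5x_T².
∂π/∂x_T = 215 − 5x_N − 10x_T = 0, so x_T = 21.5 − 0.5x_N.
The reaction-function slope is −0.5, so a 2-unit rise in x_N moves x_T by −0.5 × 2 = −1. Torres's best response falls — the actions are strategic substitutes.

-1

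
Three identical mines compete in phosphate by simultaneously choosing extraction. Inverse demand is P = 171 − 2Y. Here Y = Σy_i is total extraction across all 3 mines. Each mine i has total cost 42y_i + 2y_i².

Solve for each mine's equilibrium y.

10.75

A representative mine's profit is π_i = y_i(171 − 2Y) − 42y_i − 2y_i², with Y = y_i + Σ_{j≠i} y_j.
First-order condition: 129 − 8y_i − 2Σ_{j≠i} y_j = 0.
With identical mines, set every y_j = y: then 129 − 8y − 4y = 0, i.e. y = 129/12 = 10.75.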